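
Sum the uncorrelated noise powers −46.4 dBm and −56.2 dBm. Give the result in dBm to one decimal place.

Convert to linear, add, convert back:
P₁ = 2.29×10⁻⁸ W, P₂ = 2.40×10⁻⁹ W
P_tot = 2.53×10⁻⁸ W → 10 log₁₀(P_tot / 10⁻³) = −46.0 dBm

−46.0 dBm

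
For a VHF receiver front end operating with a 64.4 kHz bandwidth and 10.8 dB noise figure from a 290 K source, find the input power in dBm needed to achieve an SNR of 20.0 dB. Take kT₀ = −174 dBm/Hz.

Sensitivity = −174 + 10 log₁₀(B) + NF + SNR_min
= −174 + 48.09 + 10.8 + 20.0
= −95.11 dBm → −95.1 dBm

−95.1 dBm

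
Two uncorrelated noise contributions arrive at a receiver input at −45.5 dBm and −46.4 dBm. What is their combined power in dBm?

Convert to linear, add, convert back:
P₁ = 2.82×10⁻⁸ W, P₂ = 2.29×10⁻⁸ W
P_tot = 5.11×10⁻⁸ W → 10 log₁₀(P_tot / 10⁻³) = −42.9 dBm

−42.9 dBm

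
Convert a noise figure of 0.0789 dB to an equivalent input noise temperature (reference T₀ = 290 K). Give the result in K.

5.32 K

F = 10^(0.0789/10) = 1.01833
T_e = (F − 1)·T₀ = (1.01833 − 1) × 290 = 5.32 K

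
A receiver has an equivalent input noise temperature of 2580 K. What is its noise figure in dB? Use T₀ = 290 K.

9.95 dB

F = 1 + T_e/T₀ = 1 + 2580/290 = 9.89655
NF = 10 log₁₀(9.89655) = 9.95 dB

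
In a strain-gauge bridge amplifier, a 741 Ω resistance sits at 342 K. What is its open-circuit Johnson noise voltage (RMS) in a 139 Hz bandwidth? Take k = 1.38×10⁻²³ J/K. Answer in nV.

V_n = √(4kTRB)
4kTRB = 4 × 1.38×10⁻²³ × 342 × 7.41×10² × 1.39×10² = 1.94×10⁻¹⁵ V²
V_n = √(1.94×10⁻¹⁵) = 4.41×10⁻⁸ V = 44.1 nV

44.1 nV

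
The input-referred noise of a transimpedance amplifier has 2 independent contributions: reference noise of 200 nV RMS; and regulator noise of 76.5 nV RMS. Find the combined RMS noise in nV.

Uncorrelated sources add in power (mean-square): V_tot = √(ΣV_i²)
V_tot = √[(2.00×10⁻⁷)² + (7.65×10⁻⁸)²] = 2.14×10⁻⁷ V = 214 nV

214 nV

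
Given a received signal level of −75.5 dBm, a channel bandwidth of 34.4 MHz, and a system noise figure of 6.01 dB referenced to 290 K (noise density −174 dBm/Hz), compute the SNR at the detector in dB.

17.1 dB

Noise floor: N = −174 + 10 log₁₀(B) + NF
10 log₁₀(3.44×10⁷) = 75.37 dB
N = −174 + 75.37 + 6.01 = −92.62 dBm
SNR = P_sig − N = −75.5 − (−92.62) = 17.12 dB → 17.1 dB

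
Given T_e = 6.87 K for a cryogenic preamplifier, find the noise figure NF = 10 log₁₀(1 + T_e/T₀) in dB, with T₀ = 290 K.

F = 1 + T_e/T₀ = 1 + 6.87/290 = 1.02369
NF = 10 log₁₀(1.02369) = 0.102 dB

0.102 dB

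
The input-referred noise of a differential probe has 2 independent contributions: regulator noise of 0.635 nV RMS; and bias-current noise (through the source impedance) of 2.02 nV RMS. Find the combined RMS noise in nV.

Uncorrelated sources add in power (mean-square): V_tot = √(ΣV_i²)
V_tot = √[(6.35×10⁻¹⁰)² + (2.02×10⁻⁹)²] = 2.12×10⁻⁹ V = 2.12 nV

2.12 nV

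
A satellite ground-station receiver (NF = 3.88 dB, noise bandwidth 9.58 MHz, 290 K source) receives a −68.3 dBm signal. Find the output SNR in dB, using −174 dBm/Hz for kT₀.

32.0 dB

Noise floor: N = −174 + 10 log₁₀(B) + NF
10 log₁₀(9.58×10⁶) = 69.81 dB
N = −174 + 69.81 + 3.88 = −100.31 dBm
SNR = P_sig − N = −68.3 − (−100.31) = 32.01 dB → 32.0 dB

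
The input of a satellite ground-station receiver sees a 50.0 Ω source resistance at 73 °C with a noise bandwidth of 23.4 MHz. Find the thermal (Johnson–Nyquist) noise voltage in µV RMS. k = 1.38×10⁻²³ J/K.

T = 73 °C + 273.15 = 346.15 K
V_n = √(4kTRB)
4kTRB = 4 × 1.38×10⁻²³ × 346.15 × 5.00×10¹ × 2.34×10⁷ = 2.24×10⁻¹¹ V²
V_n = √(2.24×10⁻¹¹) = 4.73×10⁻⁶ V = 4.73 µV

4.73 µV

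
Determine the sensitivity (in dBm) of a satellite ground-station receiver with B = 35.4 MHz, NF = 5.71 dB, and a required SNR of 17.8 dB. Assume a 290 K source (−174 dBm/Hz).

−75.0 dBm

Sensitivity = −174 + 10 log₁₀(B) + NF + SNR_min
= −174 + 75.49 + 5.71 + 17.8
= −75.00 dBm → −75.0 dBm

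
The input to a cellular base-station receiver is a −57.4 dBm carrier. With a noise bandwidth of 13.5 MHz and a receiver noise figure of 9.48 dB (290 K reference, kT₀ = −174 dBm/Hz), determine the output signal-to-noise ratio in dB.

Noise floor: N = −174 + 10 log₁₀(B) + NF
10 log₁₀(1.35×10⁷) = 71.3 dB
N = −174 + 71.3 + 9.48 = −93.22 dBm
SNR = P_sig − N = −57.4 − (−93.22) = 35.82 dB → 35.8 dB

35.8 dB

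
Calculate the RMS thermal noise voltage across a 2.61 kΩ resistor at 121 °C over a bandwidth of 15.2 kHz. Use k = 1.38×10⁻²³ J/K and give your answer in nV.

T = 121 °C + 273.15 = 394.15 K
V_n = √(4kTRB)
4kTRB = 4 × 1.38×10⁻²³ × 394.15 × 2.61×10³ × 1.52×10⁴ = 8.63×10⁻¹³ V²
V_n = √(8.63×10⁻¹³) = 9.29×10⁻⁷ V = 929 nV

929 nV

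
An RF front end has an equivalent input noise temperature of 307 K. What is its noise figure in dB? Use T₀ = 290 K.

F = 1 + T_e/T₀ = 1 + 307/290 = 2.05862
NF = 10 log₁₀(2.05862) = 3.14 dB

3.14 dB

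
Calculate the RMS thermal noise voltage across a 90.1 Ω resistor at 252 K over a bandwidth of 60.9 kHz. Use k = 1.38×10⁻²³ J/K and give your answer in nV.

V_n = √(4kTRB)
4kTRB = 4 × 1.38×10⁻²³ × 252 × 9.01×10¹ × 6.09×10⁴ = 7.63×10⁻¹⁴ V²
V_n = √(7.63×10⁻¹⁴) = 2.76×10⁻⁷ V = 276 nV

276 nV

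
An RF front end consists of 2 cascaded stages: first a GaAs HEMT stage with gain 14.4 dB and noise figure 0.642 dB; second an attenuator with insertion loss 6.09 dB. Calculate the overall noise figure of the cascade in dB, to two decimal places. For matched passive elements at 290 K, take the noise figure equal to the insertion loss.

1.04 dB

Convert to linear (a loss of L dB is a gain of −L dB): F_i = 10^(NF_i/10), G_i = 10^(G_i,dB/10)
  Stage 1: F_1 = 10^(0.642/10) = 1.159, G_1 = 10^(14.4/10) = 27.54
  Stage 2: F_2 = 10^(6.09/10) = 4.064, G_2 = 10^(−6.09/10) = 0.2460
Friis cascade:
  F = 1.159 + (4.064 − 1)/27.54 = 1.271
NF = 10 log₁₀(1.271) = 1.04 dB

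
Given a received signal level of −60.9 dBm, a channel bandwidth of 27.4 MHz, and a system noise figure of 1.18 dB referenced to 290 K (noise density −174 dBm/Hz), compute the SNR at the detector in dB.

Noise floor: N = −174 + 10 log₁₀(B) + NF
10 log₁₀(2.74×10⁷) = 74.38 dB
N = −174 + 74.38 + 1.18 = −98.44 dBm
SNR = P_sig − N = −60.9 − (−98.44) = 37.54 dB → 37.5 dB

37.5 dB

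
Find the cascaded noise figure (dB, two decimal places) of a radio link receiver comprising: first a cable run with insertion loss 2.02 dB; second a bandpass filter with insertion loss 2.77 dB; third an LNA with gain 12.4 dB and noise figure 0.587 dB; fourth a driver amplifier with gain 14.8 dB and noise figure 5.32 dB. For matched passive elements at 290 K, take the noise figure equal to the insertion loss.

5.87 dB

Convert to linear (a loss of L dB is a gain of −L dB): F_i = 10^(NF_i/10), G_i = 10^(G_i,dB/10)
  Stage 1: F_1 = 10^(2.02/10) = 1.592, G_1 = 10^(−2.02/10) = 0.6281
  Stage 2: F_2 = 10^(2.77/10) = 1.892, G_2 = 10^(−2.77/10) = 0.5284
  Stage 3: F_3 = 10^(0.587/10) = 1.145, G_3 = 10^(12.4/10) = 17.38
  Stage 4: F_4 = 10^(5.32/10) = 3.404, G_4 = 10^(14.8/10) = 30.20
Friis cascade:
  F = 1.592 + (1.892 − 1)/0.6281 + (1.145 − 1)/0.3319 + (3.404 − 1)/5.768 = 3.866
NF = 10 log₁₀(3.866) = 5.87 dB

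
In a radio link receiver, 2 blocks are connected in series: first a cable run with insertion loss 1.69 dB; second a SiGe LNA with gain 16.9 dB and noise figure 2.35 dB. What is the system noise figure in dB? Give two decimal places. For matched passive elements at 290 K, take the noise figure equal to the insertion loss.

Convert to linear (a loss of L dB is a gain of −L dB): F_i = 10^(NF_i/10), G_i = 10^(G_i,dB/10)
  Stage 1: F_1 = 10^(1.69/10) = 1.476, G_1 = 10^(−1.69/10) = 0.6776
  Stage 2: F_2 = 10^(2.35/10) = 1.718, G_2 = 10^(16.9/10) = 48.98
Friis cascade:
  F = 1.476 + (1.718 − 1)/0.6776 = 2.535
NF = 10 log₁₀(2.535) = 4.04 dB

4.04 dB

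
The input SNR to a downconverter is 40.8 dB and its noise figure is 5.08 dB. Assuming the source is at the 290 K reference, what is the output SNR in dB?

35.72 dB

By definition F = SNR_in/SNR_out, so in dB: SNR_out = SNR_in − NF
SNR_out = 40.8 − 5.08 = 35.72 dB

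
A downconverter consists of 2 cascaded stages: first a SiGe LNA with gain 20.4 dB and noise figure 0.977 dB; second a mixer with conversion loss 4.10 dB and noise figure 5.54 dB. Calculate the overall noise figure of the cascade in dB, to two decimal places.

1.06 dB

Convert to linear (a loss of L dB is a gain of −L dB): F_i = 10^(NF_i/10), G_i = 10^(G_i,dB/10)
  Stage 1: F_1 = 10^(0.977/10) = 1.252, G_1 = 10^(20.4/10) = 109.6
  Stage 2: F_2 = 10^(5.54/10) = 3.581, G_2 = 10^(−4.10/10) = 0.3890
Friis cascade:
  F = 1.252 + (3.581 − 1)/109.6 = 1.276
NF = 10 log₁₀(1.276) = 1.06 dB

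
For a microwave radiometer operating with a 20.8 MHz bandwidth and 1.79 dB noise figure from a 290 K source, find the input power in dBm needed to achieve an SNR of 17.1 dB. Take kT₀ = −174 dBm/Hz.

Sensitivity = −174 + 10 log₁₀(B) + NF + SNR_min
= −174 + 73.18 + 1.79 + 17.1
= −81.93 dBm → −81.9 dBm

−81.9 dBm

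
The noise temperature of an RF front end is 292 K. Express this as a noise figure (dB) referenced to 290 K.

F = 1 + T_e/T₀ = 1 + 292/290 = 2.0069
NF = 10 log₁₀(2.0069) = 3.03 dB

3.03 dB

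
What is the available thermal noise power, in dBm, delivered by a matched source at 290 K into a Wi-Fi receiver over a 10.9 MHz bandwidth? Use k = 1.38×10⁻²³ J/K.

P_n = kTB = 1.38×10⁻²³ × 290 × 1.09×10⁷ = 4.36×10⁻¹⁴ W
In dBm: 10 log₁₀(4.36×10⁻¹⁴ / 10⁻³) = −103.6 dBm

−103.6 dBm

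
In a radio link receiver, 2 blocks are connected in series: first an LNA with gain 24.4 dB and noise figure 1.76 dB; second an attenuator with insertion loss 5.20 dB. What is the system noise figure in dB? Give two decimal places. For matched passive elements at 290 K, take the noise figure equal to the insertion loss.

Convert to linear (a loss of L dB is a gain of −L dB): F_i = 10^(NF_i/10), G_i = 10^(G_i,dB/10)
  Stage 1: F_1 = 10^(1.76/10) = 1.500, G_1 = 10^(24.4/10) = 275.4
  Stage 2: F_2 = 10^(5.20/10) = 3.311, G_2 = 10^(−5.20/10) = 0.3020
Friis cascade:
  F = 1.500 + (3.311 − 1)/275.4 = 1.508
NF = 10 log₁₀(1.508) = 1.78 dB

1.78 dB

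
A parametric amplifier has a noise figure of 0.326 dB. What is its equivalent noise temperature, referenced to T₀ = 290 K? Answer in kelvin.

F = 10^(0.326/10) = 1.07795
T_e = (F − 1)·T₀ = (1.07795 − 1) × 290 = 22.6 K

22.6 K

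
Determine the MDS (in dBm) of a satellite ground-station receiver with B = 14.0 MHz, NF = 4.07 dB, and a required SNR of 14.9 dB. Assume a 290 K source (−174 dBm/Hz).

−83.6 dBm

Sensitivity = −174 + 10 log₁₀(B) + NF + SNR_min
= −174 + 71.46 + 4.07 + 14.9
= −83.57 dBm → −83.6 dBm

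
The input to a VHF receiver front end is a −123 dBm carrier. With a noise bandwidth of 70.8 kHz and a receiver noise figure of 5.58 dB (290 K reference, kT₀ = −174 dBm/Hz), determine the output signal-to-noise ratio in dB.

Noise floor: N = −174 + 10 log₁₀(B) + NF
10 log₁₀(7.08×10⁴) = 48.5 dB
N = −174 + 48.5 + 5.58 = −119.92 dBm
SNR = P_sig − N = −123 − (−119.92) = −3.08 dB → −3.1 dB

−3.1 dB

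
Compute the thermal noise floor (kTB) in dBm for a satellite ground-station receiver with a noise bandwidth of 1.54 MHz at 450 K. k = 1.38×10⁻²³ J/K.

P_n = kTB = 1.38×10⁻²³ × 450 × 1.54×10⁶ = 9.56×10⁻¹⁵ W
In dBm: 10 log₁₀(9.56×10⁻¹⁵ / 10⁻³) = −110.2 dBm

−110.2 dBm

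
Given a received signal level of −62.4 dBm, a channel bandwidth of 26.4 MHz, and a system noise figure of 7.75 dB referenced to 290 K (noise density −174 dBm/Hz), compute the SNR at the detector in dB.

29.6 dB

Noise floor: N = −174 + 10 log₁₀(B) + NF
10 log₁₀(2.64×10⁷) = 74.22 dB
N = −174 + 74.22 + 7.75 = −92.03 dBm
SNR = P_sig − N = −62.4 − (−92.03) = 29.63 dB → 29.6 dB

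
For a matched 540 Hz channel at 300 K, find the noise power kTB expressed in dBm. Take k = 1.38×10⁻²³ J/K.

−146.5 dBm

P_n = kTB = 1.38×10⁻²³ × 300 × 5.40×10² = 2.24×10⁻¹⁸ W
In dBm: 10 log₁₀(2.24×10⁻¹⁸ / 10⁻³) = −146.5 dBm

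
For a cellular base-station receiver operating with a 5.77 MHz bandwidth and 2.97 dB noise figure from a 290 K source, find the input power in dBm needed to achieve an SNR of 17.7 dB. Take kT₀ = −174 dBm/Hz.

Sensitivity = −174 + 10 log₁₀(B) + NF + SNR_min
= −174 + 67.61 + 2.97 + 17.7
= −85.72 dBm → −85.7 dBm

−85.7 dBm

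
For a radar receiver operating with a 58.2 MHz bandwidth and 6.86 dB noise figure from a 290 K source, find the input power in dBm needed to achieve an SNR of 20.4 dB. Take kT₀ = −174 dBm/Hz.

−69.1 dBm

Sensitivity = −174 + 10 log₁₀(B) + NF + SNR_min
= −174 + 77.65 + 6.86 + 20.4
= −69.09 dBm → −69.1 dBm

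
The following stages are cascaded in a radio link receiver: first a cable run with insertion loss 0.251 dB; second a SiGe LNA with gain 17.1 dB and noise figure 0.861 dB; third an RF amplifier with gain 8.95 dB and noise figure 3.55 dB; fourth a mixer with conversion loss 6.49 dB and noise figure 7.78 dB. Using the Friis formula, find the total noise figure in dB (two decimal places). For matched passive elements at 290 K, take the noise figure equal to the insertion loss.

1.24 dB

Convert to linear (a loss of L dB is a gain of −L dB): F_i = 10^(NF_i/10), G_i = 10^(G_i,dB/10)
  Stage 1: F_1 = 10^(0.251/10) = 1.059, G_1 = 10^(−0.251/10) = 0.9438
  Stage 2: F_2 = 10^(0.861/10) = 1.219, G_2 = 10^(17.1/10) = 51.29
  Stage 3: F_3 = 10^(3.55/10) = 2.265, G_3 = 10^(8.95/10) = 7.852
  Stage 4: F_4 = 10^(7.78/10) = 5.998, G_4 = 10^(−6.49/10) = 0.2244
Friis cascade:
  F = 1.059 + (1.219 − 1)/0.9438 + (2.265 − 1)/48.41 + (5.998 − 1)/380.1 = 1.331
NF = 10 log₁₀(1.331) = 1.24 dB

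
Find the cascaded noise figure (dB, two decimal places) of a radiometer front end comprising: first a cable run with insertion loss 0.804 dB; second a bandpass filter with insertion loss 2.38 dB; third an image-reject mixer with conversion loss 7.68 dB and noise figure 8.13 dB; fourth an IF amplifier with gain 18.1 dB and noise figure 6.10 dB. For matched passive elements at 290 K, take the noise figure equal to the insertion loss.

Convert to linear (a loss of L dB is a gain of −L dB): F_i = 10^(NF_i/10), G_i = 10^(G_i,dB/10)
  Stage 1: F_1 = 10^(0.804/10) = 1.203, G_1 = 10^(−0.804/10) = 0.8310
  Stage 2: F_2 = 10^(2.38/10) = 1.730, G_2 = 10^(−2.38/10) = 0.5781
  Stage 3: F_3 = 10^(8.13/10) = 6.501, G_3 = 10^(−7.68/10) = 0.1706
  Stage 4: F_4 = 10^(6.10/10) = 4.074, G_4 = 10^(18.1/10) = 64.57
Friis cascade:
  F = 1.203 + (1.730 − 1)/0.8310 + (6.501 − 1)/0.4804 + (4.074 − 1)/0.08196 = 51.04
NF = 10 log₁₀(51.04) = 17.08 dB

17.08 dB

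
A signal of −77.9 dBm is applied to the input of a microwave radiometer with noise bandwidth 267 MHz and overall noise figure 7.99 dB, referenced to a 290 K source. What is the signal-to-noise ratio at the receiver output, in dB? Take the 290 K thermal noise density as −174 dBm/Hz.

Noise floor: N = −174 + 10 log₁₀(B) + NF
10 log₁₀(2.67×10⁸) = 84.27 dB
N = −174 + 84.27 + 7.99 = −81.74 dBm
SNR = P_sig − N = −77.9 − (−81.74) = 3.84 dB → 3.8 dB

3.8 dB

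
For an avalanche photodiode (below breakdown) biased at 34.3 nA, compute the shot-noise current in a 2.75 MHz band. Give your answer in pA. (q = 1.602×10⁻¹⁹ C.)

174 pA

I_n = √(2qI·B)
2qI·B = 2 × 1.602×10⁻¹⁹ × 3.43×10⁻⁸ × 2.75×10⁶ = 3.02×10⁻²⁰ A²
I_n = √(3.02×10⁻²⁰) = 1.74×10⁻¹⁰ A = 174 pA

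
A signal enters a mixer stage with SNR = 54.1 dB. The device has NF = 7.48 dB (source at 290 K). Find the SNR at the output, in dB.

By definition F = SNR_in/SNR_out, so in dB: SNR_out = SNR_in − NF
SNR_out = 54.1 − 7.48 = 46.62 dB

46.62 dB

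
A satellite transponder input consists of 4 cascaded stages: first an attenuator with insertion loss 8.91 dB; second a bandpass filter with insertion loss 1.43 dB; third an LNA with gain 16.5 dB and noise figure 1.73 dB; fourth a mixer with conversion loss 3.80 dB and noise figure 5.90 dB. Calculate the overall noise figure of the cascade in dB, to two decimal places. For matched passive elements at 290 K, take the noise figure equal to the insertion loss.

Convert to linear (a loss of L dB is a gain of −L dB): F_i = 10^(NF_i/10), G_i = 10^(G_i,dB/10)
  Stage 1: F_1 = 10^(8.91/10) = 7.780, G_1 = 10^(−8.91/10) = 0.1285
  Stage 2: F_2 = 10^(1.43/10) = 1.390, G_2 = 10^(−1.43/10) = 0.7194
  Stage 3: F_3 = 10^(1.73/10) = 1.489, G_3 = 10^(16.5/10) = 44.67
  Stage 4: F_4 = 10^(5.90/10) = 3.890, G_4 = 10^(−3.80/10) = 0.4169
Friis cascade:
  F = 7.780 + (1.390 − 1)/0.1285 + (1.489 − 1)/0.09247 + (3.890 − 1)/4.130 = 16.81
NF = 10 log₁₀(16.81) = 12.25 dB

12.25 dB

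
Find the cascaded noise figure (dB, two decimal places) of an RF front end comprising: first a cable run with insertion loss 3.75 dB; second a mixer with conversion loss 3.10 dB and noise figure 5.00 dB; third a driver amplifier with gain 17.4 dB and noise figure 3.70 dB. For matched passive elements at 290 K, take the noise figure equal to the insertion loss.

Convert to linear (a loss of L dB is a gain of −L dB): F_i = 10^(NF_i/10), G_i = 10^(G_i,dB/10)
  Stage 1: F_1 = 10^(3.75/10) = 2.371, G_1 = 10^(−3.75/10) = 0.4217
  Stage 2: F_2 = 10^(5.00/10) = 3.162, G_2 = 10^(−3.10/10) = 0.4898
  Stage 3: F_3 = 10^(3.70/10) = 2.344, G_3 = 10^(17.4/10) = 54.95
Friis cascade:
  F = 2.371 + (3.162 − 1)/0.4217 + (2.344 − 1)/0.2065 = 14.01
NF = 10 log₁₀(14.01) = 11.46 dB

11.46 dB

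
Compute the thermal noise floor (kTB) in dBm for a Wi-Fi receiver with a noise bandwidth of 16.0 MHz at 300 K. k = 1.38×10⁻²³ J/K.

P_n = kTB = 1.38×10⁻²³ × 300 × 1.60×10⁷ = 6.62×10⁻¹⁴ W
In dBm: 10 log₁₀(6.62×10⁻¹⁴ / 10⁻³) = −101.8 dBm

−101.8 dBm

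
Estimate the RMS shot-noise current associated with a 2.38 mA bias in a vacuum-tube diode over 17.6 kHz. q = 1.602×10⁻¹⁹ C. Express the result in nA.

3.66 nA

I_n = √(2qI·B)
2qI·B = 2 × 1.602×10⁻¹⁹ × 2.38×10⁻³ × 1.76×10⁴ = 1.34×10⁻¹⁷ A²
I_n = √(1.34×10⁻¹⁷) = 3.66×10⁻⁹ A = 3.66 nA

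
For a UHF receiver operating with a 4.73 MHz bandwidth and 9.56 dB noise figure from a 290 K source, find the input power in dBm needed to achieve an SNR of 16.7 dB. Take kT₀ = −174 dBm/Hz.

−81.0 dBm

Sensitivity = −174 + 10 log₁₀(B) + NF + SNR_min
= −174 + 66.75 + 9.56 + 16.7
= −80.99 dBm → −81.0 dBm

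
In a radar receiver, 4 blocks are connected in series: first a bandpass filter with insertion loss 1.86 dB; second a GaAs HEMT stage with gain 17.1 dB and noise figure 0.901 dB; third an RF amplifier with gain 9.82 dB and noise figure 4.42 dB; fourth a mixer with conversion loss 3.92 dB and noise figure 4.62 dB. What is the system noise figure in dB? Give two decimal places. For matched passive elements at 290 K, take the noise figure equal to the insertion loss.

2.89 dB

Convert to linear (a loss of L dB is a gain of −L dB): F_i = 10^(NF_i/10), G_i = 10^(G_i,dB/10)
  Stage 1: F_1 = 10^(1.86/10) = 1.535, G_1 = 10^(−1.86/10) = 0.6516
  Stage 2: F_2 = 10^(0.901/10) = 1.231, G_2 = 10^(17.1/10) = 51.29
  Stage 3: F_3 = 10^(4.42/10) = 2.767, G_3 = 10^(9.82/10) = 9.594
  Stage 4: F_4 = 10^(4.62/10) = 2.897, G_4 = 10^(−3.92/10) = 0.4055
Friis cascade:
  F = 1.535 + (1.231 − 1)/0.6516 + (2.767 − 1)/33.42 + (2.897 − 1)/320.6 = 1.947
NF = 10 log₁₀(1.947) = 2.89 dB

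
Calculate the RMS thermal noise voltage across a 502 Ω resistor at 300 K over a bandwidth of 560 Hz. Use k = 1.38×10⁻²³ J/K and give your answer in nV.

V_n = √(4kTRB)
4kTRB = 4 × 1.38×10⁻²³ × 300 × 5.02×10² × 5.60×10² = 4.66×10⁻¹⁵ V²
V_n = √(4.66×10⁻¹⁵) = 6.82×10⁻⁸ V = 68.2 nV

68.2 nV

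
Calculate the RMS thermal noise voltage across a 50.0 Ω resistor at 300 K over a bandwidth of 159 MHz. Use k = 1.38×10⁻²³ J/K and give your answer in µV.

11.5 µV

V_n = √(4kTRB)
4kTRB = 4 × 1.38×10⁻²³ × 300 × 5.00×10¹ × 1.59×10⁸ = 1.32×10⁻¹⁰ V²
V_n = √(1.32×10⁻¹⁰) = 1.15×10⁻⁵ V = 11.5 µV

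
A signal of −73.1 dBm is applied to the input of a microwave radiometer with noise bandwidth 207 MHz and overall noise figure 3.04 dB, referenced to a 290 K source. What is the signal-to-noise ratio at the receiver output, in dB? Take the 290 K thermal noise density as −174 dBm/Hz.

Noise floor: N = −174 + 10 log₁₀(B) + NF
10 log₁₀(2.07×10⁸) = 83.16 dB
N = −174 + 83.16 + 3.04 = −87.80 dBm
SNR = P_sig − N = −73.1 − (−87.80) = 14.70 dB → 14.7 dB

14.7 dB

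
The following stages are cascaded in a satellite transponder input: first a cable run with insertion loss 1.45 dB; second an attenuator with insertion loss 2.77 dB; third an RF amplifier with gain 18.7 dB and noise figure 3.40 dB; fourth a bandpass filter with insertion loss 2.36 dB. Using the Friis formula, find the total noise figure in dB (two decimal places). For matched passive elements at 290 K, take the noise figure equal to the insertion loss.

Convert to linear (a loss of L dB is a gain of −L dB): F_i = 10^(NF_i/10), G_i = 10^(G_i,dB/10)
  Stage 1: F_1 = 10^(1.45/10) = 1.396, G_1 = 10^(−1.45/10) = 0.7161
  Stage 2: F_2 = 10^(2.77/10) = 1.892, G_2 = 10^(−2.77/10) = 0.5284
  Stage 3: F_3 = 10^(3.40/10) = 2.188, G_3 = 10^(18.7/10) = 74.13
  Stage 4: F_4 = 10^(2.36/10) = 1.722, G_4 = 10^(−2.36/10) = 0.5808
Friis cascade:
  F = 1.396 + (1.892 − 1)/0.7161 + (2.188 − 1)/0.3784 + (1.722 − 1)/28.05 = 5.807
NF = 10 log₁₀(5.807) = 7.64 dB

7.64 dB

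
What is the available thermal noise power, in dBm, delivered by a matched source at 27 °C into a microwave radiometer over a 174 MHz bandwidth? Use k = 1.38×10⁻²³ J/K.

T = 27 °C + 273.15 = 300.15 K
P_n = kTB = 1.38×10⁻²³ × 300.15 × 1.74×10⁸ = 7.21×10⁻¹³ W
In dBm: 10 log₁₀(7.21×10⁻¹³ / 10⁻³) = −91.4 dBm

−91.4 dBm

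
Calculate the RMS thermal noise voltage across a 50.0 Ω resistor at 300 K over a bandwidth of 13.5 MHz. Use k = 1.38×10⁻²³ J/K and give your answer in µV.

3.34 µV

V_n = √(4kTRB)
4kTRB = 4 × 1.38×10⁻²³ × 300 × 5.00×10¹ × 1.35×10⁷ = 1.12×10⁻¹¹ V²
V_n = √(1.12×10⁻¹¹) = 3.34×10⁻⁶ V = 3.34 µV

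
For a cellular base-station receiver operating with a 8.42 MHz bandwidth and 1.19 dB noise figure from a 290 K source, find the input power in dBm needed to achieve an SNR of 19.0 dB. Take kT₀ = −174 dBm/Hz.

−84.6 dBm

Sensitivity = −174 + 10 log₁₀(B) + NF + SNR_min
= −174 + 69.25 + 1.19 + 19.0
= −84.56 dBm → −84.6 dBm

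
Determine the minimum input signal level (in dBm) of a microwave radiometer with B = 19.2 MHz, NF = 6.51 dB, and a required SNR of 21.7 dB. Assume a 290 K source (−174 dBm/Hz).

−73.0 dBm

Sensitivity = −174 + 10 log₁₀(B) + NF + SNR_min
= −174 + 72.83 + 6.51 + 21.7
= −72.96 dBm → −73.0 dBm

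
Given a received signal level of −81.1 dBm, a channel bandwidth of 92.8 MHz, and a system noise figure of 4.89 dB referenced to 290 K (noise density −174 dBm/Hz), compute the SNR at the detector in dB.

8.3 dB

Noise floor: N = −174 + 10 log₁₀(B) + NF
10 log₁₀(9.28×10⁷) = 79.68 dB
N = −174 + 79.68 + 4.89 = −89.43 dBm
SNR = P_sig − N = −81.1 − (−89.43) = 8.33 dB → 8.3 dB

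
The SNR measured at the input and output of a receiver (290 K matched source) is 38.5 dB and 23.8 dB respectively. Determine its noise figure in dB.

14.7 dB

NF (dB) = SNR_in(dB) − SNR_out(dB) when the source is at T₀
NF = 38.5 − 23.8 = 14.7 dB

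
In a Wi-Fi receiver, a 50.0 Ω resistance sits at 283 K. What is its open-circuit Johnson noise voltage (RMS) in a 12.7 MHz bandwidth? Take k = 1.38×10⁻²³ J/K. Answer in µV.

V_n = √(4kTRB)
4kTRB = 4 × 1.38×10⁻²³ × 283 × 5.00×10¹ × 1.27×10⁷ = 9.92×10⁻¹² V²
V_n = √(9.92×10⁻¹²) = 3.15×10⁻⁶ V = 3.15 µV

3.15 µV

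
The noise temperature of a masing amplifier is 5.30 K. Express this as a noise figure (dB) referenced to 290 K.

F = 1 + T_e/T₀ = 1 + 5.30/290 = 1.01828
NF = 10 log₁₀(1.01828) = 0.079 dB

0.079 dB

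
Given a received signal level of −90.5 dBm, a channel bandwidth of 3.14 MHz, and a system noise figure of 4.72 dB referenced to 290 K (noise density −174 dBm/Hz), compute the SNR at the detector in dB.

13.8 dB

Noise floor: N = −174 + 10 log₁₀(B) + NF
10 log₁₀(3.14×10⁶) = 64.97 dB
N = −174 + 64.97 + 4.72 = −104.31 dBm
SNR = P_sig − N = −90.5 − (−104.31) = 13.81 dB → 13.8 dB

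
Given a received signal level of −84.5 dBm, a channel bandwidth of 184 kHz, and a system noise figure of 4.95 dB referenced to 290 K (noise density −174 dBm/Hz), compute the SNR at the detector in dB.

31.9 dB

Noise floor: N = −174 + 10 log₁₀(B) + NF
10 log₁₀(1.84×10⁵) = 52.65 dB
N = −174 + 52.65 + 4.95 = −116.40 dBm
SNR = P_sig − N = −84.5 − (−116.40) = 31.90 dB → 31.9 dB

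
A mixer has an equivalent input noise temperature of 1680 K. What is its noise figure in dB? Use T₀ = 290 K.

F = 1 + T_e/T₀ = 1 + 1680/290 = 6.7931
NF = 10 log₁₀(6.7931) = 8.32 dB

8.32 dB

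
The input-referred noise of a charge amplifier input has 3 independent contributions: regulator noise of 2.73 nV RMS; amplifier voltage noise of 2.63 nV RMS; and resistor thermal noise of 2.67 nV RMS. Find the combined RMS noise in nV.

Uncorrelated sources add in power (mean-square): V_tot = √(ΣV_i²)
V_tot = √[(2.73×10⁻⁹)² + (2.63×10⁻⁹)² + (2.67×10⁻⁹)²] = 4.64×10⁻⁹ V = 4.64 nV

4.64 nV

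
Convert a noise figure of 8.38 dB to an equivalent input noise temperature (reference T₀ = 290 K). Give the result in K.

1707 K

F = 10^(8.38/10) = 6.88652
T_e = (F − 1)·T₀ = (6.88652 − 1) × 290 = 1707 K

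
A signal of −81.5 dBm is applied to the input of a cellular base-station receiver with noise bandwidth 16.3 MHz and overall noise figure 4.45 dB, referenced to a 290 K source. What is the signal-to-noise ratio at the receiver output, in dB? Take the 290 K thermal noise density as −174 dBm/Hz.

Noise floor: N = −174 + 10 log₁₀(B) + NF
10 log₁₀(1.63×10⁷) = 72.12 dB
N = −174 + 72.12 + 4.45 = −97.43 dBm
SNR = P_sig − N = −81.5 − (−97.43) = 15.93 dB → 15.9 dB

15.9 dB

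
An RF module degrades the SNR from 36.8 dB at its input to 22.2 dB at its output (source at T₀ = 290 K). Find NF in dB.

NF (dB) = SNR_in(dB) − SNR_out(dB) when the source is at T₀
NF = 36.8 − 22.2 = 14.6 dB

14.6 dB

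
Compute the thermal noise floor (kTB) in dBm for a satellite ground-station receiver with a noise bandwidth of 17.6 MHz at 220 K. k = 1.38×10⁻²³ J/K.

P_n = kTB = 1.38×10⁻²³ × 220 × 1.76×10⁷ = 5.34×10⁻¹⁴ W
In dBm: 10 log₁₀(5.34×10⁻¹⁴ / 10⁻³) = −102.7 dBm

−102.7 dBm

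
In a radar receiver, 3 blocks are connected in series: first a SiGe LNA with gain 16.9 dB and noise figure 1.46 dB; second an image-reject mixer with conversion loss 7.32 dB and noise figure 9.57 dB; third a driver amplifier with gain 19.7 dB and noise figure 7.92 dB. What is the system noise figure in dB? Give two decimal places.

3.30 dB

Convert to linear (a loss of L dB is a gain of −L dB): F_i = 10^(NF_i/10), G_i = 10^(G_i,dB/10)
  Stage 1: F_1 = 10^(1.46/10) = 1.400, G_1 = 10^(16.9/10) = 48.98
  Stage 2: F_2 = 10^(9.57/10) = 9.057, G_2 = 10^(−7.32/10) = 0.1854
  Stage 3: F_3 = 10^(7.92/10) = 6.194, G_3 = 10^(19.7/10) = 93.33
Friis cascade:
  F = 1.400 + (9.057 − 1)/48.98 + (6.194 − 1)/9.078 = 2.136
NF = 10 log₁₀(2.136) = 3.30 dB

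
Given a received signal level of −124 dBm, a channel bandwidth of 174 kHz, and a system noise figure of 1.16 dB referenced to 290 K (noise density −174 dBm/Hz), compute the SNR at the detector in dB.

Noise floor: N = −174 + 10 log₁₀(B) + NF
10 log₁₀(1.74×10⁵) = 52.41 dB
N = −174 + 52.41 + 1.16 = −120.43 dBm
SNR = P_sig − N = −124 − (−120.43) = −3.57 dB → −3.6 dB

−3.6 dB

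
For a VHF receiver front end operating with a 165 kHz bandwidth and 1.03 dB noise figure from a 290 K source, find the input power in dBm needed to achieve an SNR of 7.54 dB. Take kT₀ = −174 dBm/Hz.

−113.3 dBm

Sensitivity = −174 + 10 log₁₀(B) + NF + SNR_min
= −174 + 52.17 + 1.03 + 7.54
= −113.26 dBm → −113.3 dBm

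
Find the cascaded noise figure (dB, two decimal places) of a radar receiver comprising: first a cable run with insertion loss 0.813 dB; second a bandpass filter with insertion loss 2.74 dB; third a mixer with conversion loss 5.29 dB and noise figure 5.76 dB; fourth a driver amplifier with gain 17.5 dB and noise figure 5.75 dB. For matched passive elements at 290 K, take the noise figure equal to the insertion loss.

14.72 dB

Convert to linear (a loss of L dB is a gain of −L dB): F_i = 10^(NF_i/10), G_i = 10^(G_i,dB/10)
  Stage 1: F_1 = 10^(0.813/10) = 1.206, G_1 = 10^(−0.813/10) = 0.8293
  Stage 2: F_2 = 10^(2.74/10) = 1.879, G_2 = 10^(−2.74/10) = 0.5321
  Stage 3: F_3 = 10^(5.76/10) = 3.767, G_3 = 10^(−5.29/10) = 0.2958
  Stage 4: F_4 = 10^(5.75/10) = 3.758, G_4 = 10^(17.5/10) = 56.23
Friis cascade:
  F = 1.206 + (1.879 − 1)/0.8293 + (3.767 − 1)/0.4413 + (3.758 − 1)/0.1305 = 29.67
NF = 10 log₁₀(29.67) = 14.72 dB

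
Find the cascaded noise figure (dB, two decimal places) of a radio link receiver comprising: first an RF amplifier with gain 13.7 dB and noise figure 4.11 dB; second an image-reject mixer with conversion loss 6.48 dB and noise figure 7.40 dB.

Convert to linear (a loss of L dB is a gain of −L dB): F_i = 10^(NF_i/10), G_i = 10^(G_i,dB/10)
  Stage 1: F_1 = 10^(4.11/10) = 2.576, G_1 = 10^(13.7/10) = 23.44
  Stage 2: F_2 = 10^(7.40/10) = 5.495, G_2 = 10^(−6.48/10) = 0.2249
Friis cascade:
  F = 2.576 + (5.495 − 1)/23.44 = 2.768
NF = 10 log₁₀(2.768) = 4.42 dB

4.42 dB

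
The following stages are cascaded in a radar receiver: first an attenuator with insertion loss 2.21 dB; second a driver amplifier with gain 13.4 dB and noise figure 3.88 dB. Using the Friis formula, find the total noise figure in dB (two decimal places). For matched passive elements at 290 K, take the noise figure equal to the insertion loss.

Convert to linear (a loss of L dB is a gain of −L dB): F_i = 10^(NF_i/10), G_i = 10^(G_i,dB/10)
  Stage 1: F_1 = 10^(2.21/10) = 1.663, G_1 = 10^(−2.21/10) = 0.6012
  Stage 2: F_2 = 10^(3.88/10) = 2.443, G_2 = 10^(13.4/10) = 21.88
Friis cascade:
  F = 1.663 + (2.443 − 1)/0.6012 = 4.064
NF = 10 log₁₀(4.064) = 6.09 dB

6.09 dB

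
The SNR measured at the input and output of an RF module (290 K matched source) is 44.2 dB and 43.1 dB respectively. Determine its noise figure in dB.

1.1 dB

NF (dB) = SNR_in(dB) − SNR_out(dB) when the source is at T₀
NF = 44.2 − 43.1 = 1.1 dB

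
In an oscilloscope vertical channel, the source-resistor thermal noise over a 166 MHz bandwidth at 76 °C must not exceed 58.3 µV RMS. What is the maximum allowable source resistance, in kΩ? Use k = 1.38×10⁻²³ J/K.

T = 76 °C + 273.15 = 349.15 K
Johnson–Nyquist: V_n = √(4kTRB) ⇒ R = V_n² / (4kTB)
4kTB = 4 × 1.38×10⁻²³ × 349.15 × 1.66×10⁸ = 3.20×10⁻¹²
R = (5.83×10⁻⁵)² / 3.20×10⁻¹² = 1.06×10³ Ω = 1.06 kΩ

1.06 kΩ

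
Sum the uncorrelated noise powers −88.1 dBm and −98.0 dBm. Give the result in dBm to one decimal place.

Convert to linear, add, convert back:
P₁ = 1.55×10⁻¹² W, P₂ = 1.58×10⁻¹³ W
P_tot = 1.71×10⁻¹² W → 10 log₁₀(P_tot / 10⁻³) = −87.7 dBm

−87.7 dBm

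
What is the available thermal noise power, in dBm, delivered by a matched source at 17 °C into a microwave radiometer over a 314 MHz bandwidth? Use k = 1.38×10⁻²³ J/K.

T = 17 °C + 273.15 = 290.15 K
P_n = kTB = 1.38×10⁻²³ × 290.15 × 3.14×10⁸ = 1.26×10⁻¹² W
In dBm: 10 log₁₀(1.26×10⁻¹² / 10⁻³) = −89.0 dBm

−89.0 dBm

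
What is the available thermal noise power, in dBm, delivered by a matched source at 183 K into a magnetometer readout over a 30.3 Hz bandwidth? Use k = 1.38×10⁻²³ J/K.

P_n = kTB = 1.38×10⁻²³ × 183 × 3.03×10¹ = 7.65×10⁻²⁰ W
In dBm: 10 log₁₀(7.65×10⁻²⁰ / 10⁻³) = −161.2 dBm

−161.2 dBm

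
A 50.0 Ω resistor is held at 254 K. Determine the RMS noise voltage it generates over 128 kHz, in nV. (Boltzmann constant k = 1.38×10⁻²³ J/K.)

300 nV

V_n = √(4kTRB)
4kTRB = 4 × 1.38×10⁻²³ × 254 × 5.00×10¹ × 1.28×10⁵ = 8.97×10⁻¹⁴ V²
V_n = √(8.97×10⁻¹⁴) = 3.00×10⁻⁷ V = 300 nV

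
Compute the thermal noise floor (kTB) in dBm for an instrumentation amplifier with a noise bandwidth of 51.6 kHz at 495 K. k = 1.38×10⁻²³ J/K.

P_n = kTB = 1.38×10⁻²³ × 495 × 5.16×10⁴ = 3.52×10⁻¹⁶ W
In dBm: 10 log₁₀(3.52×10⁻¹⁶ / 10⁻³) = −124.5 dBm

−124.5 dBm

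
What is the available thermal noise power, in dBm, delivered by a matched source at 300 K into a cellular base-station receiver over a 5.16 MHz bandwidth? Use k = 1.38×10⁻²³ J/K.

P_n = kTB = 1.38×10⁻²³ × 300 × 5.16×10⁶ = 2.14×10⁻¹⁴ W
In dBm: 10 log₁₀(2.14×10⁻¹⁴ / 10⁻³) = −106.7 dBm

−106.7 dBm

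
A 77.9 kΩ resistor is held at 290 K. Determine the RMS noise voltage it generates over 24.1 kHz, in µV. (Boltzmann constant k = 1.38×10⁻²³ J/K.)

V_n = √(4kTRB)
4kTRB = 4 × 1.38×10⁻²³ × 290 × 7.79×10⁴ × 2.41×10⁴ = 3.01×10⁻¹¹ V²
V_n = √(3.01×10⁻¹¹) = 5.48×10⁻⁶ V = 5.48 µV

5.48 µV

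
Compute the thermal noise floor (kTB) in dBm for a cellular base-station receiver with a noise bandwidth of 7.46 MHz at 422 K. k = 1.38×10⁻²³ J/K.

−103.6 dBm

P_n = kTB = 1.38×10⁻²³ × 422 × 7.46×10⁶ = 4.34×10⁻¹⁴ W
In dBm: 10 log₁₀(4.34×10⁻¹⁴ / 10⁻³) = −103.6 dBm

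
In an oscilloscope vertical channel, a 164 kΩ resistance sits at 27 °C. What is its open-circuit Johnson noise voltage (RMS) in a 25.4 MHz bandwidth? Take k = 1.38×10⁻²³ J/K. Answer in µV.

263 µV

T = 27 °C + 273.15 = 300.15 K
V_n = √(4kTRB)
4kTRB = 4 × 1.38×10⁻²³ × 300.15 × 1.64×10⁵ × 2.54×10⁷ = 6.90×10⁻⁸ V²
V_n = √(6.90×10⁻⁸) = 2.63×10⁻⁴ V = 263 µV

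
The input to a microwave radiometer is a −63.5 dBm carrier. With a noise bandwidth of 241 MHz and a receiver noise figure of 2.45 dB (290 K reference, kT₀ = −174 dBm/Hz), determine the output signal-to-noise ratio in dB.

24.2 dB

Noise floor: N = −174 + 10 log₁₀(B) + NF
10 log₁₀(2.41×10⁸) = 83.82 dB
N = −174 + 83.82 + 2.45 = −87.73 dBm
SNR = P_sig − N = −63.5 − (−87.73) = 24.23 dB → 24.2 dB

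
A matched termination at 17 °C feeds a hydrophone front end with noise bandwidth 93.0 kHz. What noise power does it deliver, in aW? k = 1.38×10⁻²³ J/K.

T = 17 °C + 273.15 = 290.15 K
P_n = kTB = 1.38×10⁻²³ × 290.15 × 9.30×10⁴ = 3.72×10⁻¹⁶ W = 372 aW

372 aW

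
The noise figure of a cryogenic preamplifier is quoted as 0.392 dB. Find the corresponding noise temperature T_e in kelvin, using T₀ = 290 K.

27.4 K

F = 10^(0.392/10) = 1.09446
T_e = (F − 1)·T₀ = (1.09446 − 1) × 290 = 27.4 K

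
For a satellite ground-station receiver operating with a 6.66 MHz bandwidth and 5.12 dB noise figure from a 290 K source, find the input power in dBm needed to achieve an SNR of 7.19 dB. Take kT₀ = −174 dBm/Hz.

−93.5 dBm

Sensitivity = −174 + 10 log₁₀(B) + NF + SNR_min
= −174 + 68.23 + 5.12 + 7.19
= −93.46 dBm → −93.5 dBm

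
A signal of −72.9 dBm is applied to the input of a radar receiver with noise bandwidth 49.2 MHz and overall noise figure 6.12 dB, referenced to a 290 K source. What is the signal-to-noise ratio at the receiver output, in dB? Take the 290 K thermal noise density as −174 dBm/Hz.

18.1 dB

Noise floor: N = −174 + 10 log₁₀(B) + NF
10 log₁₀(4.92×10⁷) = 76.92 dB
N = −174 + 76.92 + 6.12 = −90.96 dBm
SNR = P_sig − N = −72.9 − (−90.96) = 18.06 dB → 18.1 dB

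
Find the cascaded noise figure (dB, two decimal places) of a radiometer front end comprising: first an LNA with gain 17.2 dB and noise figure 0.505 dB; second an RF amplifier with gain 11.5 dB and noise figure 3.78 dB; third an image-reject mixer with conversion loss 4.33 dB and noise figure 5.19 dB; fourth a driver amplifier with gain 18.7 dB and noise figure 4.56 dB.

Convert to linear (a loss of L dB is a gain of −L dB): F_i = 10^(NF_i/10), G_i = 10^(G_i,dB/10)
  Stage 1: F_1 = 10^(0.505/10) = 1.123, G_1 = 10^(17.2/10) = 52.48
  Stage 2: F_2 = 10^(3.78/10) = 2.388, G_2 = 10^(11.5/10) = 14.13
  Stage 3: F_3 = 10^(5.19/10) = 3.304, G_3 = 10^(−4.33/10) = 0.3690
  Stage 4: F_4 = 10^(4.56/10) = 2.858, G_4 = 10^(18.7/10) = 74.13
Friis cascade:
  F = 1.123 + (2.388 − 1)/52.48 + (3.304 − 1)/741.3 + (2.858 − 1)/273.5 = 1.160
NF = 10 log₁₀(1.160) = 0.64 dB

0.64 dB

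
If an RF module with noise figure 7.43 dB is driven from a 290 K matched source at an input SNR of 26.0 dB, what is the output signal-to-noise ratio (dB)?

18.57 dB

By definition F = SNR_in/SNR_out, so in dB: SNR_out = SNR_in − NF
SNR_out = 26.0 − 7.43 = 18.57 dB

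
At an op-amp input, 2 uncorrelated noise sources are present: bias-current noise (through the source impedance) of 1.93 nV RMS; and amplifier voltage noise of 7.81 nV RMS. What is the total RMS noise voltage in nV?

8.04 nV

Uncorrelated sources add in power (mean-square): V_tot = √(ΣV_i²)
V_tot = √[(1.93×10⁻⁹)² + (7.81×10⁻⁹)²] = 8.04×10⁻⁹ V = 8.04 nV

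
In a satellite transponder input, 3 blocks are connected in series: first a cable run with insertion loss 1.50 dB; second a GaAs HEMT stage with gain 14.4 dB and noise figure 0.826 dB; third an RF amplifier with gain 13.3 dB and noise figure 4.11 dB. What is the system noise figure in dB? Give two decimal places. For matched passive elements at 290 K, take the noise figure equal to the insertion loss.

2.53 dB

Convert to linear (a loss of L dB is a gain of −L dB): F_i = 10^(NF_i/10), G_i = 10^(G_i,dB/10)
  Stage 1: F_1 = 10^(1.50/10) = 1.413, G_1 = 10^(−1.50/10) = 0.7079
  Stage 2: F_2 = 10^(0.826/10) = 1.209, G_2 = 10^(14.4/10) = 27.54
  Stage 3: F_3 = 10^(4.11/10) = 2.576, G_3 = 10^(13.3/10) = 21.38
Friis cascade:
  F = 1.413 + (1.209 − 1)/0.7079 + (2.576 − 1)/19.50 = 1.789
NF = 10 log₁₀(1.789) = 2.53 dB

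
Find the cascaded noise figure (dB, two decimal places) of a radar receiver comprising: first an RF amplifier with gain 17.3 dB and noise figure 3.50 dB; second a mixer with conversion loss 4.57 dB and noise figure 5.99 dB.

3.61 dB

Convert to linear (a loss of L dB is a gain of −L dB): F_i = 10^(NF_i/10), G_i = 10^(G_i,dB/10)
  Stage 1: F_1 = 10^(3.50/10) = 2.239, G_1 = 10^(17.3/10) = 53.70
  Stage 2: F_2 = 10^(5.99/10) = 3.972, G_2 = 10^(−4.57/10) = 0.3491
Friis cascade:
  F = 2.239 + (3.972 − 1)/53.70 = 2.294
NF = 10 log₁₀(2.294) = 3.61 dB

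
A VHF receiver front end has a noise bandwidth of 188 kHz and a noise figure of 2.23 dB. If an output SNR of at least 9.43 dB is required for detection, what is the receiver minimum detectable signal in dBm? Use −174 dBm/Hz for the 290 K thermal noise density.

Sensitivity = −174 + 10 log₁₀(B) + NF + SNR_min
= −174 + 52.74 + 2.23 + 9.43
= −109.60 dBm → −109.6 dBm

−109.6 dBm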